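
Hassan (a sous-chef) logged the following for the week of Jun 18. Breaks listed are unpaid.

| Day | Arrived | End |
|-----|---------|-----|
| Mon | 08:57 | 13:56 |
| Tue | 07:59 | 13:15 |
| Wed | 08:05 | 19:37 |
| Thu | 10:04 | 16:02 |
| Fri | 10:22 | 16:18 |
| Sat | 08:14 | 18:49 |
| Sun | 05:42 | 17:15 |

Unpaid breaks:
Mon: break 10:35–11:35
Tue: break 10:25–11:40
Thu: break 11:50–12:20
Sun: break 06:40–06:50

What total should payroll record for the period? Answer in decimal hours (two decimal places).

Mon: 08:57–13:56 = 4 h 59 min; less 60 min break → 3 h 59 min
Tue: 07:59–13:15 = 5 h 16 min; less 75 min break → 4 h 1 min
Wed: 08:05–19:37 = 11 h 32 min
Thu: 10:04–16:02 = 5 h 58 min; less 30 min break → 5 h 28 min
Fri: 10:22–16:18 = 5 h 56 min
Sat: 08:14–18:49 = 10 h 35 min
Sun: 05:42–17:15 = 11 h 33 min; less 10 min break → 11 h 23 min
Total: 3 h 59 min + 4 h 1 min + 11 h 32 min + 5 h 28 min + 5 h 56 min + 10 h 35 min + 11 h 23 min = 52 h 54 min.

52.90 hours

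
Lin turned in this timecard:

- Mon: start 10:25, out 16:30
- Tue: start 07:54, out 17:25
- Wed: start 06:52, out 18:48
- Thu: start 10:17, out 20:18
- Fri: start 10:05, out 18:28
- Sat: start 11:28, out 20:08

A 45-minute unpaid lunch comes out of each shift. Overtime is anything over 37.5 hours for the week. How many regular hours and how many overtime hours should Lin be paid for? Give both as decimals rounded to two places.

Regular 37.50 hours, overtime 12.60 hours

Mon: 10:25–16:30 = 6 h 5 min; less 45 min break → 5 h 20 min
Tue: 07:54–17:25 = 9 h 31 min; less 45 min break → 8 h 46 min
Wed: 06:52–18:48 = 11 h 56 min; less 45 min break → 11 h 11 min
Thu: 10:17–20:18 = 10 h 1 min; less 45 min break → 9 h 16 min
Fri: 10:05–18:28 = 8 h 23 min; less 45 min break → 7 h 38 min
Sat: 11:28–20:08 = 8 h 40 min; less 45 min break → 7 h 55 min
Total worked: 50 h 6 min = 50.10 h.
Threshold 37.5 h → overtime 12 h 36 min, regular 37 h 30 min.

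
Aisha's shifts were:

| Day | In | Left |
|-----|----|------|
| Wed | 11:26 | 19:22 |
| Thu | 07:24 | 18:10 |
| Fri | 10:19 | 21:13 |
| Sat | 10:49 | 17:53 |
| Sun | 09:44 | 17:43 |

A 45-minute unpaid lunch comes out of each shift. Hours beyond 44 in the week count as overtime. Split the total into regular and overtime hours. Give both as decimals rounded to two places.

Regular 40.90 hours, overtime 0.00 hours

Wed: 11:26–19:22 = 7 h 56 min; less 45 min break → 7 h 11 min
Thu: 07:24–18:10 = 10 h 46 min; less 45 min break → 10 h 1 min
Fri: 10:19–21:13 = 10 h 54 min; less 45 min break → 10 h 9 min
Sat: 10:49–17:53 = 7 h 4 min; less 45 min break → 6 h 19 min
Sun: 09:44–17:43 = 7 h 59 min; less 45 min break → 7 h 14 min
Total worked: 40 h 54 min = 40.90 h.
Threshold 44 h → overtime 0 h 0 min, regular 40 h 54 min.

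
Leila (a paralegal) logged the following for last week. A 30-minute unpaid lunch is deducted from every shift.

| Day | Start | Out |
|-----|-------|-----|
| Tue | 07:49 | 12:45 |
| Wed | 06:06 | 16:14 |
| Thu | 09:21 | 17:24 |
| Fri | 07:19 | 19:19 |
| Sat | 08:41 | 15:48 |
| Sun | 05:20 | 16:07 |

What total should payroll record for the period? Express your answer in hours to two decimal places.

50.02 hours

Tue: 07:49–12:45 = 4 h 56 min; less 30 min break → 4 h 26 min
Wed: 06:06–16:14 = 10 h 8 min; less 30 min break → 9 h 38 min
Thu: 09:21–17:24 = 8 h 3 min; less 30 min break → 7 h 33 min
Fri: 07:19–19:19 = 12 h 0 min; less 30 min break → 11 h 30 min
Sat: 08:41–15:48 = 7 h 7 min; less 30 min break → 6 h 37 min
Sun: 05:20–16:07 = 10 h 47 min; less 30 min break → 10 h 17 min
Total: 4 h 26 min + 9 h 38 min + 7 h 33 min + 11 h 30 min + 6 h 37 min + 10 h 17 min = 50 h 1 min.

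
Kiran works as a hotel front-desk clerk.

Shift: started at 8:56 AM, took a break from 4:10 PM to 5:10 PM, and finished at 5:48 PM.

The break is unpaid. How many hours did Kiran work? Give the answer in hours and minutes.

7 h 52 min

Shift: 8:56 AM–5:48 PM = 8 h 52 min; less 60 min break → 7 h 52 min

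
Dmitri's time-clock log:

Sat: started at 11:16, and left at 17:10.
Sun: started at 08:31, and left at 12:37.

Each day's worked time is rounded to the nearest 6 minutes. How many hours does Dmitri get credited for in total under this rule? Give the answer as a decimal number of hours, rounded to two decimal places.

10.00 hours

Sat: 11:16–17:10 = 5 h 54 min → rounds to 5 h 54 min
Sun: 08:31–12:37 = 4 h 6 min → rounds to 4 h 6 min
Total credited: 10 h 0 min.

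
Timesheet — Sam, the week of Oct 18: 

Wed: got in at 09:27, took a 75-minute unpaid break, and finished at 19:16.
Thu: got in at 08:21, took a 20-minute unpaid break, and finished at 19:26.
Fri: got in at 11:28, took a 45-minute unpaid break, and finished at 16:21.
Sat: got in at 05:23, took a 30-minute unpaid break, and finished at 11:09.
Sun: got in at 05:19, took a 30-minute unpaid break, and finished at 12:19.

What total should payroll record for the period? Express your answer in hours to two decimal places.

Wed: 09:27–19:16 = 9 h 49 min; less 75 min break → 8 h 34 min
Thu: 08:21–19:26 = 11 h 5 min; less 20 min break → 10 h 45 min
Fri: 11:28–16:21 = 4 h 53 min; less 45 min break → 4 h 8 min
Sat: 05:23–11:09 = 5 h 46 min; less 30 min break → 5 h 16 min
Sun: 05:19–12:19 = 7 h 0 min; less 30 min break → 6 h 30 min
Total: 8 h 34 min + 10 h 45 min + 4 h 8 min + 5 h 16 min + 6 h 30 min = 35 h 13 min.

35.22 hours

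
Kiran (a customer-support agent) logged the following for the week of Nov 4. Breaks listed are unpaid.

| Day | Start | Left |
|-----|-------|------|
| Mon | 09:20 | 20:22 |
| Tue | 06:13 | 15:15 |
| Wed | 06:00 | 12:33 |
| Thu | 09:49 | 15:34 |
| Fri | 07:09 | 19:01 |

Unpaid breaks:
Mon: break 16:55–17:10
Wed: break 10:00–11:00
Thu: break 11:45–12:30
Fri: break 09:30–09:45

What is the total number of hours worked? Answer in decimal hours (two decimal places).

41.98 hours

Mon: 09:20–20:22 = 11 h 2 min; less 15 min break → 10 h 47 min
Tue: 06:13–15:15 = 9 h 2 min
Wed: 06:00–12:33 = 6 h 33 min; less 60 min break → 5 h 33 min
Thu: 09:49–15:34 = 5 h 45 min; less 45 min break → 5 h 0 min
Fri: 07:09–19:01 = 11 h 52 min; less 15 min break → 11 h 37 min
Total: 10 h 47 min + 9 h 2 min + 5 h 33 min + 5 h 0 min + 11 h 37 min = 41 h 59 min.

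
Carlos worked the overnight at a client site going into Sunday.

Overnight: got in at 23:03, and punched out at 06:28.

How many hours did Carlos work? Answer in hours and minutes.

Overnight: 23:03 → midnight = 0 h 57 min; midnight → 06:28 = 6 h 28 min; span 7 h 25 min

7 h 25 min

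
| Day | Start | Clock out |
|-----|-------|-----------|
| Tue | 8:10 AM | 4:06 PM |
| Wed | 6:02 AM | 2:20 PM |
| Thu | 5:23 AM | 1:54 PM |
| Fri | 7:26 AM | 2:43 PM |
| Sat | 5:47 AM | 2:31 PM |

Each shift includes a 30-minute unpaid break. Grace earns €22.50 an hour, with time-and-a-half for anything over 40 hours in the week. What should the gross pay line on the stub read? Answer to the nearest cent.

Tue: 8:10 AM–4:06 PM = 7 h 56 min; less 30 min break → 7 h 26 min
Wed: 6:02 AM–2:20 PM = 8 h 18 min; less 30 min break → 7 h 48 min
Thu: 5:23 AM–1:54 PM = 8 h 31 min; less 30 min break → 8 h 1 min
Fri: 7:26 AM–2:43 PM = 7 h 17 min; less 30 min break → 6 h 47 min
Sat: 5:47 AM–2:31 PM = 8 h 44 min; less 30 min break → 8 h 14 min
Total worked: 38 h 16 min = 2296 min.
Regular 38 h 16 min = 2296 min at €22.50/h; overtime 0 h 0 min = 0 min at €33.75/h.
Pay = (2296 × €22.50 + 0 × €33.75) ÷ 60 = €861.00.

€861.00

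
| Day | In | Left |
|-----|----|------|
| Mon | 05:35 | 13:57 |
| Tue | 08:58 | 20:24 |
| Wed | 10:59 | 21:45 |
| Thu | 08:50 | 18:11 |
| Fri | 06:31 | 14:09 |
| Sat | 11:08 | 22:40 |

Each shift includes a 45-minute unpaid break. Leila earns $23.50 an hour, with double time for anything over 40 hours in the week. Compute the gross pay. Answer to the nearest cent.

$1625.42

Mon: 05:35–13:57 = 8 h 22 min; less 45 min break → 7 h 37 min
Tue: 08:58–20:24 = 11 h 26 min; less 45 min break → 10 h 41 min
Wed: 10:59–21:45 = 10 h 46 min; less 45 min break → 10 h 1 min
Thu: 08:50–18:11 = 9 h 21 min; less 45 min break → 8 h 36 min
Fri: 06:31–14:09 = 7 h 38 min; less 45 min break → 6 h 53 min
Sat: 11:08–22:40 = 11 h 32 min; less 45 min break → 10 h 47 min
Total worked: 54 h 35 min = 3275 min.
Regular 40 h 0 min = 2400 min at $23.50/h; overtime 14 h 35 min = 875 min at $47.00/h.
Pay = (2400 × $23.50 + 875 × $47.00) ÷ 60 = $1625.42.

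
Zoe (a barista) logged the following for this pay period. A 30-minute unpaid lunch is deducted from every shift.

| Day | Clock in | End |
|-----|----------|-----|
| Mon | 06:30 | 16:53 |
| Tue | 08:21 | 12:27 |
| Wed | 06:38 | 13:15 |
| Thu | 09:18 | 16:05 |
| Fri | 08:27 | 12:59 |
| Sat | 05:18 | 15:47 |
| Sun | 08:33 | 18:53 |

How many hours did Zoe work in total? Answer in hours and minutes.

49 h 44 min

Mon: 06:30–16:53 = 10 h 23 min; less 30 min break → 9 h 53 min
Tue: 08:21–12:27 = 4 h 6 min; less 30 min break → 3 h 36 min
Wed: 06:38–13:15 = 6 h 37 min; less 30 min break → 6 h 7 min
Thu: 09:18–16:05 = 6 h 47 min; less 30 min break → 6 h 17 min
Fri: 08:27–12:59 = 4 h 32 min; less 30 min break → 4 h 2 min
Sat: 05:18–15:47 = 10 h 29 min; less 30 min break → 9 h 59 min
Sun: 08:33–18:53 = 10 h 20 min; less 30 min break → 9 h 50 min
Total: 9 h 53 min + 3 h 36 min + 6 h 7 min + 6 h 17 min + 4 h 2 min + 9 h 59 min + 9 h 50 min = 49 h 44 min.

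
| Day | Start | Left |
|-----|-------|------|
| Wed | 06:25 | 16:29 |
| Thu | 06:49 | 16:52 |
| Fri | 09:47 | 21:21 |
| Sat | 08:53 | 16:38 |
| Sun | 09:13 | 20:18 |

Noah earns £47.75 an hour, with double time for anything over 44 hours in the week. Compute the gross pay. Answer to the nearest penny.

Wed: 06:25–16:29 = 10 h 4 min
Thu: 06:49–16:52 = 10 h 3 min
Fri: 09:47–21:21 = 11 h 34 min
Sat: 08:53–16:38 = 7 h 45 min
Sun: 09:13–20:18 = 11 h 5 min
Total worked: 50 h 31 min = 3031 min.
Regular 44 h 0 min = 2640 min at £47.75/h; overtime 6 h 31 min = 391 min at £95.50/h.
Pay = (2640 × £47.75 + 391 × £95.50) ÷ 60 = £2723.34.

£2723.34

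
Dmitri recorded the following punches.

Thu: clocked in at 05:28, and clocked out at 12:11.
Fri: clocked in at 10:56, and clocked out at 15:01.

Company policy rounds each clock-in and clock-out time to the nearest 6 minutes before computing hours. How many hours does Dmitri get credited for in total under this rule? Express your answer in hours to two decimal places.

Thu: in 05:28→05:30, out 12:11→12:12; 6 h 42 min
Fri: in 10:56→10:54, out 15:01→15:00; 4 h 6 min
Total credited: 10 h 48 min.

10.80 hours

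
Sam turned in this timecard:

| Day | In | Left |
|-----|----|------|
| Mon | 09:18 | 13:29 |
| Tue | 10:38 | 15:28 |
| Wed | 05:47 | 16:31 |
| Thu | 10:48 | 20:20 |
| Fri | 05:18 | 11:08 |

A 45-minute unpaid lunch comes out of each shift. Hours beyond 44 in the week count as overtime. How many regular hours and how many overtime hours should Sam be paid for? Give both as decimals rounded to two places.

Regular 31.37 hours, overtime 0.00 hours

Mon: 09:18–13:29 = 4 h 11 min; less 45 min break → 3 h 26 min
Tue: 10:38–15:28 = 4 h 50 min; less 45 min break → 4 h 5 min
Wed: 05:47–16:31 = 10 h 44 min; less 45 min break → 9 h 59 min
Thu: 10:48–20:20 = 9 h 32 min; less 45 min break → 8 h 47 min
Fri: 05:18–11:08 = 5 h 50 min; less 45 min break → 5 h 5 min
Total worked: 31 h 22 min = 31.37 h.
Threshold 44 h → overtime 0 h 0 min, regular 31 h 22 min.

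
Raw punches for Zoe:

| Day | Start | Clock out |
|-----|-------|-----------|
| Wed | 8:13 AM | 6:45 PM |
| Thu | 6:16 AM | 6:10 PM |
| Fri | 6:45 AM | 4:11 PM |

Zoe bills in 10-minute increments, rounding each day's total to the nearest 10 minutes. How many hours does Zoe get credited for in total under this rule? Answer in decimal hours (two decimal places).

Wed: 8:13 AM–6:45 PM = 10 h 32 min → rounds to 10 h 30 min
Thu: 6:16 AM–6:10 PM = 11 h 54 min → rounds to 11 h 50 min
Fri: 6:45 AM–4:11 PM = 9 h 26 min → rounds to 9 h 30 min
Total credited: 31 h 50 min.

31.83 hours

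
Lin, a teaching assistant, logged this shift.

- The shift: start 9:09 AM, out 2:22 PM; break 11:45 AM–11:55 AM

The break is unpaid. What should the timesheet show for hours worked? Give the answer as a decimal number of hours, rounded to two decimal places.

5.05 hours

The shift: 9:09 AM–2:22 PM = 5 h 13 min; less 10 min break → 5 h 3 min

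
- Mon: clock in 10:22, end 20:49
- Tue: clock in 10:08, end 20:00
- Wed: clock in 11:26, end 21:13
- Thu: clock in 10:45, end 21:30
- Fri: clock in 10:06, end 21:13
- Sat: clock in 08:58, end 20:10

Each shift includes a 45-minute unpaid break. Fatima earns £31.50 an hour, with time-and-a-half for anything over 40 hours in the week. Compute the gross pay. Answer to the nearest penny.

£2142.00

Mon: 10:22–20:49 = 10 h 27 min; less 45 min break → 9 h 42 min
Tue: 10:08–20:00 = 9 h 52 min; less 45 min break → 9 h 7 min
Wed: 11:26–21:13 = 9 h 47 min; less 45 min break → 9 h 2 min
Thu: 10:45–21:30 = 10 h 45 min; less 45 min break → 10 h 0 min
Fri: 10:06–21:13 = 11 h 7 min; less 45 min break → 10 h 22 min
Sat: 08:58–20:10 = 11 h 12 min; less 45 min break → 10 h 27 min
Total worked: 58 h 40 min = 3520 min.
Regular 40 h 0 min = 2400 min at £31.50/h; overtime 18 h 40 min = 1120 min at £47.25/h.
Pay = (2400 × £31.50 + 1120 × £47.25) ÷ 60 = £2142.00.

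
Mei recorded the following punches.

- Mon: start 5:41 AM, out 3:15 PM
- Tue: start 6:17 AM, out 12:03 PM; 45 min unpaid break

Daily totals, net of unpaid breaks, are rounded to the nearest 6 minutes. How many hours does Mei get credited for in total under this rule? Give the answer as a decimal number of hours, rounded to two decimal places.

14.60 hours

Mon: 5:41 AM–3:15 PM = 9 h 34 min → rounds to 9 h 36 min
Tue: 6:17 AM–12:03 PM = 5 h 46 min − 45 min = 5 h 1 min → rounds to 5 h 0 min
Total credited: 14 h 36 min.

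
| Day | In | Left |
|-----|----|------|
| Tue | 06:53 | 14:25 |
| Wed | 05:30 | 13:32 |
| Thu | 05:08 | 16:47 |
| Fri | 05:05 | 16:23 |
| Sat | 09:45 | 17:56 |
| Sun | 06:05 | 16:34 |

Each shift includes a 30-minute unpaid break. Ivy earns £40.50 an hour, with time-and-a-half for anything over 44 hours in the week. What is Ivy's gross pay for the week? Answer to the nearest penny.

Tue: 06:53–14:25 = 7 h 32 min; less 30 min break → 7 h 2 min
Wed: 05:30–13:32 = 8 h 2 min; less 30 min break → 7 h 32 min
Thu: 05:08–16:47 = 11 h 39 min; less 30 min break → 11 h 9 min
Fri: 05:05–16:23 = 11 h 18 min; less 30 min break → 10 h 48 min
Sat: 09:45–17:56 = 8 h 11 min; less 30 min break → 7 h 41 min
Sun: 06:05–16:34 = 10 h 29 min; less 30 min break → 9 h 59 min
Total worked: 54 h 11 min = 3251 min.
Regular 44 h 0 min = 2640 min at £40.50/h; overtime 10 h 11 min = 611 min at £60.75/h.
Pay = (2640 × £40.50 + 611 × £60.75) ÷ 60 = £2400.64.

£2400.64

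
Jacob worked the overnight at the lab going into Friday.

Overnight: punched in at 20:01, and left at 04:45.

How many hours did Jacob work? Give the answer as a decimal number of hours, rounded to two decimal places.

Overnight: 20:01 → midnight = 3 h 59 min; midnight → 04:45 = 4 h 45 min; span 8 h 44 min

8.73 hours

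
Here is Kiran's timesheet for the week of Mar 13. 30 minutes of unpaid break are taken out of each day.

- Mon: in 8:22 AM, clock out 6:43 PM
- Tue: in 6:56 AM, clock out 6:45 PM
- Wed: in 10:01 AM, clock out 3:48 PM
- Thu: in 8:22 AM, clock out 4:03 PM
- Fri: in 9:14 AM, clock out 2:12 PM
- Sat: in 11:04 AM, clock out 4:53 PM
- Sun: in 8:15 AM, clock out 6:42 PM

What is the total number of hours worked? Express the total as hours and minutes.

53 h 22 min

Mon: 8:22 AM–6:43 PM = 10 h 21 min; less 30 min break → 9 h 51 min
Tue: 6:56 AM–6:45 PM = 11 h 49 min; less 30 min break → 11 h 19 min
Wed: 10:01 AM–3:48 PM = 5 h 47 min; less 30 min break → 5 h 17 min
Thu: 8:22 AM–4:03 PM = 7 h 41 min; less 30 min break → 7 h 11 min
Fri: 9:14 AM–2:12 PM = 4 h 58 min; less 30 min break → 4 h 28 min
Sat: 11:04 AM–4:53 PM = 5 h 49 min; less 30 min break → 5 h 19 min
Sun: 8:15 AM–6:42 PM = 10 h 27 min; less 30 min break → 9 h 57 min
Total: 9 h 51 min + 11 h 19 min + 5 h 17 min + 7 h 11 min + 4 h 28 min + 5 h 19 min + 9 h 57 min = 53 h 22 min.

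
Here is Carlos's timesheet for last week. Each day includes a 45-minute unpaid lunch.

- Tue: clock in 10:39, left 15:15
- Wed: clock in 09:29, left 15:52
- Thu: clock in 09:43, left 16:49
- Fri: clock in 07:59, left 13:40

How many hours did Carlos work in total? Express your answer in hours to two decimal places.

Tue: 10:39–15:15 = 4 h 36 min; less 45 min break → 3 h 51 min
Wed: 09:29–15:52 = 6 h 23 min; less 45 min break → 5 h 38 min
Thu: 09:43–16:49 = 7 h 6 min; less 45 min break → 6 h 21 min
Fri: 07:59–13:40 = 5 h 41 min; less 45 min break → 4 h 56 min
Total: 3 h 51 min + 5 h 38 min + 6 h 21 min + 4 h 56 min = 20 h 46 min.

20.77 hours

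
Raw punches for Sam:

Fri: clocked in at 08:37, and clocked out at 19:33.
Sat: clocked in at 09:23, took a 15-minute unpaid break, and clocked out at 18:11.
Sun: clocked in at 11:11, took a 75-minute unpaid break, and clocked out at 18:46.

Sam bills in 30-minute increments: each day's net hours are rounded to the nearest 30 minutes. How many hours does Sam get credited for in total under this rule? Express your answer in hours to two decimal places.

26.00 hours

Fri: 08:37–19:33 = 10 h 56 min → rounds to 11 h 0 min
Sat: 09:23–18:11 = 8 h 48 min − 15 min = 8 h 33 min → rounds to 8 h 30 min
Sun: 11:11–18:46 = 7 h 35 min − 75 min = 6 h 20 min → rounds to 6 h 30 min
Total credited: 26 h 0 min.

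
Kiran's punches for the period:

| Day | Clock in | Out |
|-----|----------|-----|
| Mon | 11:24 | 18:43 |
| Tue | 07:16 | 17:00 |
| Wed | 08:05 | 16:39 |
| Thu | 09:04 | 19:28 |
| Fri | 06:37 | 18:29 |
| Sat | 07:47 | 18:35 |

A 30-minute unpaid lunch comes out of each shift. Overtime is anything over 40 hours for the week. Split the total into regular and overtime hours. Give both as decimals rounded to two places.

Mon: 11:24–18:43 = 7 h 19 min; less 30 min break → 6 h 49 min
Tue: 07:16–17:00 = 9 h 44 min; less 30 min break → 9 h 14 min
Wed: 08:05–16:39 = 8 h 34 min; less 30 min break → 8 h 4 min
Thu: 09:04–19:28 = 10 h 24 min; less 30 min break → 9 h 54 min
Fri: 06:37–18:29 = 11 h 52 min; less 30 min break → 11 h 22 min
Sat: 07:47–18:35 = 10 h 48 min; less 30 min break → 10 h 18 min
Total worked: 55 h 41 min = 55.68 h.
Threshold 40 h → overtime 15 h 41 min, regular 40 h 0 min.

Regular 40.00 hours, overtime 15.68 hours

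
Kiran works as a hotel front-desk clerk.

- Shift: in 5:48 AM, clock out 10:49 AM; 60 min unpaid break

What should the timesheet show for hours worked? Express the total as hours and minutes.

4 h 1 min

Shift: 5:48 AM–10:49 AM = 5 h 1 min; less 60 min break → 4 h 1 min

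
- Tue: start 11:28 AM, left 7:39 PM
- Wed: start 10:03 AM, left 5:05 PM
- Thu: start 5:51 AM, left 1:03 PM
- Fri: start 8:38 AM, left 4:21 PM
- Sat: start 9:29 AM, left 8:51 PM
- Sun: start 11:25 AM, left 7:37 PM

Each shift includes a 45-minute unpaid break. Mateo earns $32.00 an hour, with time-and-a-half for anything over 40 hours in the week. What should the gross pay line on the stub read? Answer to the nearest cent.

$1529.60

Tue: 11:28 AM–7:39 PM = 8 h 11 min; less 45 min break → 7 h 26 min
Wed: 10:03 AM–5:05 PM = 7 h 2 min; less 45 min break → 6 h 17 min
Thu: 5:51 AM–1:03 PM = 7 h 12 min; less 45 min break → 6 h 27 min
Fri: 8:38 AM–4:21 PM = 7 h 43 min; less 45 min break → 6 h 58 min
Sat: 9:29 AM–8:51 PM = 11 h 22 min; less 45 min break → 10 h 37 min
Sun: 11:25 AM–7:37 PM = 8 h 12 min; less 45 min break → 7 h 27 min
Total worked: 45 h 12 min = 2712 min.
Regular 40 h 0 min = 2400 min at $32.00/h; overtime 5 h 12 min = 312 min at $48.00/h.
Pay = (2400 × $32.00 + 312 × $48.00) ÷ 60 = $1529.60.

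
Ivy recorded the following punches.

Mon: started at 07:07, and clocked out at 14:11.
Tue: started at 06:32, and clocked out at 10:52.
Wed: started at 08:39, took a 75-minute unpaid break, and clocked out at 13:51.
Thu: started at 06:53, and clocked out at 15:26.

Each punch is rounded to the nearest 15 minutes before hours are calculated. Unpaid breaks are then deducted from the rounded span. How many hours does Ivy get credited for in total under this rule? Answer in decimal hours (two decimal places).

23.75 hours

Mon: in 07:07→07:00, out 14:11→14:15; 7 h 15 min
Tue: in 06:32→06:30, out 10:52→10:45; 4 h 15 min
Wed: in 08:39→08:45, out 13:51→13:45; 5 h 0 min − 75 min = 3 h 45 min
Thu: in 06:53→07:00, out 15:26→15:30; 8 h 30 min
Total credited: 23 h 45 min.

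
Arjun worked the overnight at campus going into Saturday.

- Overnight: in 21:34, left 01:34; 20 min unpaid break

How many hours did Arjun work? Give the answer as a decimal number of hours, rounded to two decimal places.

3.67 hours

Overnight: 21:34 → midnight = 2 h 26 min; midnight → 01:34 = 1 h 34 min; span 4 h 0 min; less 20 min break → 3 h 40 min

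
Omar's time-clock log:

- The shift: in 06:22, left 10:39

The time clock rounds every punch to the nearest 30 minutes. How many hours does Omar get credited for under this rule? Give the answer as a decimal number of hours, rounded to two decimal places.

4.00 hours

The shift: in 06:22→06:30, out 10:39→10:30; 4 h 0 min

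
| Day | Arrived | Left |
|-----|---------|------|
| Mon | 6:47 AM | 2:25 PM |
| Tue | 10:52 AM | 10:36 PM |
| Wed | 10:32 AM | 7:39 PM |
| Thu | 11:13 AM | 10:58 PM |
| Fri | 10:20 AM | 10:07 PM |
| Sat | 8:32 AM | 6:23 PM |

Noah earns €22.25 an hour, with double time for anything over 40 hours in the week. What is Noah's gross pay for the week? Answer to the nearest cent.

€1863.07

Mon: 6:47 AM–2:25 PM = 7 h 38 min
Tue: 10:52 AM–10:36 PM = 11 h 44 min
Wed: 10:32 AM–7:39 PM = 9 h 7 min
Thu: 11:13 AM–10:58 PM = 11 h 45 min
Fri: 10:20 AM–10:07 PM = 11 h 47 min
Sat: 8:32 AM–6:23 PM = 9 h 51 min
Total worked: 61 h 52 min = 3712 min.
Regular 40 h 0 min = 2400 min at €22.25/h; overtime 21 h 52 min = 1312 min at €44.50/h.
Pay = (2400 × €22.25 + 1312 × €44.50) ÷ 60 = €1863.07.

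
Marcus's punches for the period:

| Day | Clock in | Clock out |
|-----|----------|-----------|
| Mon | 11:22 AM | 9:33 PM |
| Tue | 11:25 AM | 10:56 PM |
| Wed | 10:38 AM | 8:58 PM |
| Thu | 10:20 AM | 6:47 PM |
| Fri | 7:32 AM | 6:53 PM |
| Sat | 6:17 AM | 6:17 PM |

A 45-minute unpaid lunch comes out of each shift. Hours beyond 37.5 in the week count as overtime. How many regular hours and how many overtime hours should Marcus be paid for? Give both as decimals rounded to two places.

Regular 37.50 hours, overtime 21.83 hours

Mon: 11:22 AM–9:33 PM = 10 h 11 min; less 45 min break → 9 h 26 min
Tue: 11:25 AM–10:56 PM = 11 h 31 min; less 45 min break → 10 h 46 min
Wed: 10:38 AM–8:58 PM = 10 h 20 min; less 45 min break → 9 h 35 min
Thu: 10:20 AM–6:47 PM = 8 h 27 min; less 45 min break → 7 h 42 min
Fri: 7:32 AM–6:53 PM = 11 h 21 min; less 45 min break → 10 h 36 min
Sat: 6:17 AM–6:17 PM = 12 h 0 min; less 45 min break → 11 h 15 min
Total worked: 59 h 20 min = 59.33 h.
Threshold 37.5 h → overtime 21 h 50 min, regular 37 h 30 min.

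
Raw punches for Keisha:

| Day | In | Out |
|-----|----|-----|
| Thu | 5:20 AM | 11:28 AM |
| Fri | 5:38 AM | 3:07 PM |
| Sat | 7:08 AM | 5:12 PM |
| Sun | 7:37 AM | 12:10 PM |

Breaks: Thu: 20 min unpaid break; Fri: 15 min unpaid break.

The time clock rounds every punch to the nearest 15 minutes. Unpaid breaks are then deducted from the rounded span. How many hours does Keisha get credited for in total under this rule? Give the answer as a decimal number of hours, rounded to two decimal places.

Thu: in 5:20 AM→5:15 AM, out 11:28 AM→11:30 AM; 6 h 15 min − 20 min = 5 h 55 min
Fri: in 5:38 AM→5:45 AM, out 3:07 PM→3:00 PM; 9 h 15 min − 15 min = 9 h 0 min
Sat: in 7:08 AM→7:15 AM, out 5:12 PM→5:15 PM; 10 h 0 min
Sun: in 7:37 AM→7:30 AM, out 12:10 PM→12:15 PM; 4 h 45 min
Total credited: 29 h 40 min.

29.67 hours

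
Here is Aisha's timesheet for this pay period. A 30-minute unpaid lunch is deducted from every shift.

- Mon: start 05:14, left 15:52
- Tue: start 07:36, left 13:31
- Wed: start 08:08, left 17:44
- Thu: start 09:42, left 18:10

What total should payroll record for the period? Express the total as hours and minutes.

Mon: 05:14–15:52 = 10 h 38 min; less 30 min break → 10 h 8 min
Tue: 07:36–13:31 = 5 h 55 min; less 30 min break → 5 h 25 min
Wed: 08:08–17:44 = 9 h 36 min; less 30 min break → 9 h 6 min
Thu: 09:42–18:10 = 8 h 28 min; less 30 min break → 7 h 58 min
Total: 10 h 8 min + 5 h 25 min + 9 h 6 min + 7 h 58 min = 32 h 37 min.

32 h 37 min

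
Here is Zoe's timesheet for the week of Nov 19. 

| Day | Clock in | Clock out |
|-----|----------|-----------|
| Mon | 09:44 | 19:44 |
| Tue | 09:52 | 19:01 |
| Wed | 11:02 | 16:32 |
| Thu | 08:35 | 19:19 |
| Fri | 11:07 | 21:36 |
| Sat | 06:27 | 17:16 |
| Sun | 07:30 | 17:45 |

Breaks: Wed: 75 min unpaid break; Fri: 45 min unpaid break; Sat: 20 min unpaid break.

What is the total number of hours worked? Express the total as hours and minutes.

64 h 36 min

Mon: 09:44–19:44 = 10 h 0 min
Tue: 09:52–19:01 = 9 h 9 min
Wed: 11:02–16:32 = 5 h 30 min; less 75 min break → 4 h 15 min
Thu: 08:35–19:19 = 10 h 44 min
Fri: 11:07–21:36 = 10 h 29 min; less 45 min break → 9 h 44 min
Sat: 06:27–17:16 = 10 h 49 min; less 20 min break → 10 h 29 min
Sun: 07:30–17:45 = 10 h 15 min
Total: 10 h 0 min + 9 h 9 min + 4 h 15 min + 10 h 44 min + 9 h 44 min + 10 h 29 min + 10 h 15 min = 64 h 36 min.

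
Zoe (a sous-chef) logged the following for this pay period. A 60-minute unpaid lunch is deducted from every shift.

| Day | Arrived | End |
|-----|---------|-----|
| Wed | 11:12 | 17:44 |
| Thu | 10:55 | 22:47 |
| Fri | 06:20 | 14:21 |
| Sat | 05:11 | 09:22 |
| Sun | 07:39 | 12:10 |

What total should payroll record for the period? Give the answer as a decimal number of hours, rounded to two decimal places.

Wed: 11:12–17:44 = 6 h 32 min; less 60 min break → 5 h 32 min
Thu: 10:55–22:47 = 11 h 52 min; less 60 min break → 10 h 52 min
Fri: 06:20–14:21 = 8 h 1 min; less 60 min break → 7 h 1 min
Sat: 05:11–09:22 = 4 h 11 min; less 60 min break → 3 h 11 min
Sun: 07:39–12:10 = 4 h 31 min; less 60 min break → 3 h 31 min
Total: 5 h 32 min + 10 h 52 min + 7 h 1 min + 3 h 11 min + 3 h 31 min = 30 h 7 min.

30.12 hours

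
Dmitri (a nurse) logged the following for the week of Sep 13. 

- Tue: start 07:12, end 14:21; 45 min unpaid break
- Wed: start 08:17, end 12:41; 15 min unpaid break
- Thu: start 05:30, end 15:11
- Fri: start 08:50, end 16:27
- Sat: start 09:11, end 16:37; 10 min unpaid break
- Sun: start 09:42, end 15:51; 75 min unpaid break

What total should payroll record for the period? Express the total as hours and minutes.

Tue: 07:12–14:21 = 7 h 9 min; less 45 min break → 6 h 24 min
Wed: 08:17–12:41 = 4 h 24 min; less 15 min break → 4 h 9 min
Thu: 05:30–15:11 = 9 h 41 min
Fri: 08:50–16:27 = 7 h 37 min
Sat: 09:11–16:37 = 7 h 26 min; less 10 min break → 7 h 16 min
Sun: 09:42–15:51 = 6 h 9 min; less 75 min break → 4 h 54 min
Total: 6 h 24 min + 4 h 9 min + 9 h 41 min + 7 h 37 min + 7 h 16 min + 4 h 54 min = 40 h 1 min.

40 h 1 min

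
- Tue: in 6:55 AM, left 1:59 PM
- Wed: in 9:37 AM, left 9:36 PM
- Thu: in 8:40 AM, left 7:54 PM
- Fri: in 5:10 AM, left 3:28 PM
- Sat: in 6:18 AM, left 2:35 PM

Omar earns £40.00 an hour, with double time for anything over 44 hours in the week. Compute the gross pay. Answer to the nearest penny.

Tue: 6:55 AM–1:59 PM = 7 h 4 min
Wed: 9:37 AM–9:36 PM = 11 h 59 min
Thu: 8:40 AM–7:54 PM = 11 h 14 min
Fri: 5:10 AM–3:28 PM = 10 h 18 min
Sat: 6:18 AM–2:35 PM = 8 h 17 min
Total worked: 48 h 52 min = 2932 min.
Regular 44 h 0 min = 2640 min at £40.00/h; overtime 4 h 52 min = 292 min at £80.00/h.
Pay = (2640 × £40.00 + 292 × £80.00) ÷ 60 = £2149.33.

£2149.33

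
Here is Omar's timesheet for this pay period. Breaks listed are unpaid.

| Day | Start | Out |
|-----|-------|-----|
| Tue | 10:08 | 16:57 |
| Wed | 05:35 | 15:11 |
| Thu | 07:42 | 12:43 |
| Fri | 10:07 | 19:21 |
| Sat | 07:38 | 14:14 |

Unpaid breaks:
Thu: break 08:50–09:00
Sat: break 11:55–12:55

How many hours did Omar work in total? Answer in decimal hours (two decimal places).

36.10 hours

Tue: 10:08–16:57 = 6 h 49 min
Wed: 05:35–15:11 = 9 h 36 min
Thu: 07:42–12:43 = 5 h 1 min; less 10 min break → 4 h 51 min
Fri: 10:07–19:21 = 9 h 14 min
Sat: 07:38–14:14 = 6 h 36 min; less 60 min break → 5 h 36 min
Total: 6 h 49 min + 9 h 36 min + 4 h 51 min + 9 h 14 min + 5 h 36 min = 36 h 6 min.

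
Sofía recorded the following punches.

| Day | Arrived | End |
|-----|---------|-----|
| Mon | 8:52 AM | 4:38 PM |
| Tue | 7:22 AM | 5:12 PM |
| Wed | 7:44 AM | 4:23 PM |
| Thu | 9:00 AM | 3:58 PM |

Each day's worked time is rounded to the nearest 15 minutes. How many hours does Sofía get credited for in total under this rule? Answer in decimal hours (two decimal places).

33.25 hours

Mon: 8:52 AM–4:38 PM = 7 h 46 min → rounds to 7 h 45 min
Tue: 7:22 AM–5:12 PM = 9 h 50 min → rounds to 9 h 45 min
Wed: 7:44 AM–4:23 PM = 8 h 39 min → rounds to 8 h 45 min
Thu: 9:00 AM–3:58 PM = 6 h 58 min → rounds to 7 h 0 min
Total credited: 33 h 15 min.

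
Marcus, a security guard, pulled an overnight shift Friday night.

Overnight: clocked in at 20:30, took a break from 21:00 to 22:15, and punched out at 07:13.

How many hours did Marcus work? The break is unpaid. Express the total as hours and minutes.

9 h 28 min

Overnight: 20:30 → midnight = 3 h 30 min; midnight → 07:13 = 7 h 13 min; span 10 h 43 min; less 75 min break → 9 h 28 min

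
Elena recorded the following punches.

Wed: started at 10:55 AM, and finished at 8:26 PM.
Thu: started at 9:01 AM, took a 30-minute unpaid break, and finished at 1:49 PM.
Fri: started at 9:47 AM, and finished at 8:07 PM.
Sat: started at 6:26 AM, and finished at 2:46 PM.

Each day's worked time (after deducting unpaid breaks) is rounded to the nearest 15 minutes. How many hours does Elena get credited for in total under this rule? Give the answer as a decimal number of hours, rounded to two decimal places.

Wed: 10:55 AM–8:26 PM = 9 h 31 min → rounds to 9 h 30 min
Thu: 9:01 AM–1:49 PM = 4 h 48 min − 30 min = 4 h 18 min → rounds to 4 h 15 min
Fri: 9:47 AM–8:07 PM = 10 h 20 min → rounds to 10 h 15 min
Sat: 6:26 AM–2:46 PM = 8 h 20 min → rounds to 8 h 15 min
Total credited: 32 h 15 min.

32.25 hours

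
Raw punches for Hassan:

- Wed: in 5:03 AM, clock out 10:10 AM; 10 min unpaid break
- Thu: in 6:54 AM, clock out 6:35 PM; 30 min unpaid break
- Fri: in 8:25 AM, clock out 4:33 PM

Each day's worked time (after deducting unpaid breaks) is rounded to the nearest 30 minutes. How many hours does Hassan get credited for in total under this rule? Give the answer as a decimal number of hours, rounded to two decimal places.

Wed: 5:03 AM–10:10 AM = 5 h 7 min − 10 min = 4 h 57 min → rounds to 5 h 0 min
Thu: 6:54 AM–6:35 PM = 11 h 41 min − 30 min = 11 h 11 min → rounds to 11 h 0 min
Fri: 8:25 AM–4:33 PM = 8 h 8 min → rounds to 8 h 0 min
Total credited: 24 h 0 min.

24.00 hours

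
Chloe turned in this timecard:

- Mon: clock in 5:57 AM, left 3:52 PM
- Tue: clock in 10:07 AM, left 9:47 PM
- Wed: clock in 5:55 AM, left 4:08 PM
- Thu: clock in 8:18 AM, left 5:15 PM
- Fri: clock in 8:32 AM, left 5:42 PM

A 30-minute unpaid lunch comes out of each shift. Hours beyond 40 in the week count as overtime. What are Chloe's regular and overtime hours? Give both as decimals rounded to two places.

Regular 40.00 hours, overtime 7.42 hours

Mon: 5:57 AM–3:52 PM = 9 h 55 min; less 30 min break → 9 h 25 min
Tue: 10:07 AM–9:47 PM = 11 h 40 min; less 30 min break → 11 h 10 min
Wed: 5:55 AM–4:08 PM = 10 h 13 min; less 30 min break → 9 h 43 min
Thu: 8:18 AM–5:15 PM = 8 h 57 min; less 30 min break → 8 h 27 min
Fri: 8:32 AM–5:42 PM = 9 h 10 min; less 30 min break → 8 h 40 min
Total worked: 47 h 25 min = 47.42 h.
Threshold 40 h → overtime 7 h 25 min, regular 40 h 0 min.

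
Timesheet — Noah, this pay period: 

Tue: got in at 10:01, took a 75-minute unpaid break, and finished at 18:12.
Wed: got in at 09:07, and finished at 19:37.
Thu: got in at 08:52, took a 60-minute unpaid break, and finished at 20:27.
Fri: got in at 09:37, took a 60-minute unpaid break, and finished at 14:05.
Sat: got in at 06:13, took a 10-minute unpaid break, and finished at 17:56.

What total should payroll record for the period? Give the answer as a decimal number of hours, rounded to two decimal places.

43.03 hours

Tue: 10:01–18:12 = 8 h 11 min; less 75 min break → 6 h 56 min
Wed: 09:07–19:37 = 10 h 30 min
Thu: 08:52–20:27 = 11 h 35 min; less 60 min break → 10 h 35 min
Fri: 09:37–14:05 = 4 h 28 min; less 60 min break → 3 h 28 min
Sat: 06:13–17:56 = 11 h 43 min; less 10 min break → 11 h 33 min
Total: 6 h 56 min + 10 h 30 min + 10 h 35 min + 3 h 28 min + 11 h 33 min = 43 h 2 min.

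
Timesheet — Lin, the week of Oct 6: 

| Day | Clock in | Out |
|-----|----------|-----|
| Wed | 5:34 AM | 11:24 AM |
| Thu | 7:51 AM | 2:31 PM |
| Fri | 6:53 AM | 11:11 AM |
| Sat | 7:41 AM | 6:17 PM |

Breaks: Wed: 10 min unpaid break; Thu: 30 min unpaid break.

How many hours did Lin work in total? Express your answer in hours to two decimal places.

26.73 hours

Wed: 5:34 AM–11:24 AM = 5 h 50 min; less 10 min break → 5 h 40 min
Thu: 7:51 AM–2:31 PM = 6 h 40 min; less 30 min break → 6 h 10 min
Fri: 6:53 AM–11:11 AM = 4 h 18 min
Sat: 7:41 AM–6:17 PM = 10 h 36 min
Total: 5 h 40 min + 6 h 10 min + 4 h 18 min + 10 h 36 min = 26 h 44 min.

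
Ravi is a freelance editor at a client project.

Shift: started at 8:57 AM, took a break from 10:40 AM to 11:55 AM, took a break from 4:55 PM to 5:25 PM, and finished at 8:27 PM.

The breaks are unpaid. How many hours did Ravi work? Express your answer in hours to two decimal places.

9.75 hours

Shift: 8:57 AM–8:27 PM = 11 h 30 min; less 105 min break → 9 h 45 min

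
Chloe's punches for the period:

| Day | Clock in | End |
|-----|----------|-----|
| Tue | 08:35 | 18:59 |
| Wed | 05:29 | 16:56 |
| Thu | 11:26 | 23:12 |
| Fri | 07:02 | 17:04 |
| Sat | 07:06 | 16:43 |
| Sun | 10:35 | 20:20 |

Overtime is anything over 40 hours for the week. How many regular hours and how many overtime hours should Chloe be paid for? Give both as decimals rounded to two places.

Regular 40.00 hours, overtime 23.02 hours

Tue: 08:35–18:59 = 10 h 24 min
Wed: 05:29–16:56 = 11 h 27 min
Thu: 11:26–23:12 = 11 h 46 min
Fri: 07:02–17:04 = 10 h 2 min
Sat: 07:06–16:43 = 9 h 37 min
Sun: 10:35–20:20 = 9 h 45 min
Total worked: 63 h 1 min = 63.02 h.
Threshold 40 h → overtime 23 h 1 min, regular 40 h 0 min.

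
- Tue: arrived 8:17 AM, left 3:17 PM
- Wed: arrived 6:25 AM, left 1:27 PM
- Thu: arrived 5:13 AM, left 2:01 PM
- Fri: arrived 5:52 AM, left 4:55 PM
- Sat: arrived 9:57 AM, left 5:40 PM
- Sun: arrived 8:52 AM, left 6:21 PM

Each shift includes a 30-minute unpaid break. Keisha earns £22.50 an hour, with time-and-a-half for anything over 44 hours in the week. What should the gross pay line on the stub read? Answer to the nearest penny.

Tue: 8:17 AM–3:17 PM = 7 h 0 min; less 30 min break → 6 h 30 min
Wed: 6:25 AM–1:27 PM = 7 h 2 min; less 30 min break → 6 h 32 min
Thu: 5:13 AM–2:01 PM = 8 h 48 min; less 30 min break → 8 h 18 min
Fri: 5:52 AM–4:55 PM = 11 h 3 min; less 30 min break → 10 h 33 min
Sat: 9:57 AM–5:40 PM = 7 h 43 min; less 30 min break → 7 h 13 min
Sun: 8:52 AM–6:21 PM = 9 h 29 min; less 30 min break → 8 h 59 min
Total worked: 48 h 5 min = 2885 min.
Regular 44 h 0 min = 2640 min at £22.50/h; overtime 4 h 5 min = 245 min at £33.75/h.
Pay = (2640 × £22.50 + 245 × £33.75) ÷ 60 = £1127.81.

£1127.81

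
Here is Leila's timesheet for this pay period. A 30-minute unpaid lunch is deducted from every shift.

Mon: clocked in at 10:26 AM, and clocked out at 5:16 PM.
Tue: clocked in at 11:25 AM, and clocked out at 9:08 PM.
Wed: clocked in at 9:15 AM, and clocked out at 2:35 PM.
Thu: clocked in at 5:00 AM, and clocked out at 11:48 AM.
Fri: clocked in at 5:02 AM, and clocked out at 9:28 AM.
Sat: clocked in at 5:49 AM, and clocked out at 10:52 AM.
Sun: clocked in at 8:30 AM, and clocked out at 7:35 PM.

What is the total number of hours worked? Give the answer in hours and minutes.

45 h 45 min

Mon: 10:26 AM–5:16 PM = 6 h 50 min; less 30 min break → 6 h 20 min
Tue: 11:25 AM–9:08 PM = 9 h 43 min; less 30 min break → 9 h 13 min
Wed: 9:15 AM–2:35 PM = 5 h 20 min; less 30 min break → 4 h 50 min
Thu: 5:00 AM–11:48 AM = 6 h 48 min; less 30 min break → 6 h 18 min
Fri: 5:02 AM–9:28 AM = 4 h 26 min; less 30 min break → 3 h 56 min
Sat: 5:49 AM–10:52 AM = 5 h 3 min; less 30 min break → 4 h 33 min
Sun: 8:30 AM–7:35 PM = 11 h 5 min; less 30 min break → 10 h 35 min
Total: 6 h 20 min + 9 h 13 min + 4 h 50 min + 6 h 18 min + 3 h 56 min + 4 h 33 min + 10 h 35 min = 45 h 45 min.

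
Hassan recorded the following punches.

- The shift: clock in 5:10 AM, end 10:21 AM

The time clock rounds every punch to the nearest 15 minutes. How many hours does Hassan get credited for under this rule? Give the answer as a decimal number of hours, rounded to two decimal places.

5.00 hours

The shift: in 5:10 AM→5:15 AM, out 10:21 AM→10:15 AM; 5 h 0 min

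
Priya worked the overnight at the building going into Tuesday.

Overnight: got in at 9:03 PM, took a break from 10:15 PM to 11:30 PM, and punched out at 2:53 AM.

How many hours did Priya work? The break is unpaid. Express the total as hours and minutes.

Overnight: 9:03 PM → midnight = 2 h 57 min; midnight → 2:53 AM = 2 h 53 min; span 5 h 50 min; less 75 min break → 4 h 35 min

4 h 35 min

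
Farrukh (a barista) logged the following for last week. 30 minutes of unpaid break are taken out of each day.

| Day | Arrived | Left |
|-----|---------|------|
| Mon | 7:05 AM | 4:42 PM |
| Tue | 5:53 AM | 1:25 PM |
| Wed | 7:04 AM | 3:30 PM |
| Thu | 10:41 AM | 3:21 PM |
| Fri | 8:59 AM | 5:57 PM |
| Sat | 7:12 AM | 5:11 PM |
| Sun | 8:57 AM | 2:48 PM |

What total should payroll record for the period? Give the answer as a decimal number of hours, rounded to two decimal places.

51.55 hours

Mon: 7:05 AM–4:42 PM = 9 h 37 min; less 30 min break → 9 h 7 min
Tue: 5:53 AM–1:25 PM = 7 h 32 min; less 30 min break → 7 h 2 min
Wed: 7:04 AM–3:30 PM = 8 h 26 min; less 30 min break → 7 h 56 min
Thu: 10:41 AM–3:21 PM = 4 h 40 min; less 30 min break → 4 h 10 min
Fri: 8:59 AM–5:57 PM = 8 h 58 min; less 30 min break → 8 h 28 min
Sat: 7:12 AM–5:11 PM = 9 h 59 min; less 30 min break → 9 h 29 min
Sun: 8:57 AM–2:48 PM = 5 h 51 min; less 30 min break → 5 h 21 min
Total: 9 h 7 min + 7 h 2 min + 7 h 56 min + 4 h 10 min + 8 h 28 min + 9 h 29 min + 5 h 21 min = 51 h 33 min.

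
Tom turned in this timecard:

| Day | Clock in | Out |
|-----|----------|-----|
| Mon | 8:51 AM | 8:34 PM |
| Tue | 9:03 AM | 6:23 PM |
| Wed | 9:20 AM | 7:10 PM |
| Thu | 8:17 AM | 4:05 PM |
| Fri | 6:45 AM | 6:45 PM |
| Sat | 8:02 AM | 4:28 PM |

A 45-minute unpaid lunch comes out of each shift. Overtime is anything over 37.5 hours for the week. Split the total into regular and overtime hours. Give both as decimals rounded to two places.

Regular 37.50 hours, overtime 17.12 hours

Mon: 8:51 AM–8:34 PM = 11 h 43 min; less 45 min break → 10 h 58 min
Tue: 9:03 AM–6:23 PM = 9 h 20 min; less 45 min break → 8 h 35 min
Wed: 9:20 AM–7:10 PM = 9 h 50 min; less 45 min break → 9 h 5 min
Thu: 8:17 AM–4:05 PM = 7 h 48 min; less 45 min break → 7 h 3 min
Fri: 6:45 AM–6:45 PM = 12 h 0 min; less 45 min break → 11 h 15 min
Sat: 8:02 AM–4:28 PM = 8 h 26 min; less 45 min break → 7 h 41 min
Total worked: 54 h 37 min = 54.62 h.
Threshold 37.5 h → overtime 17 h 7 min, regular 37 h 30 min.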